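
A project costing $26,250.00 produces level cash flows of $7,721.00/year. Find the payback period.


Formula: Payback = investment / annual cash flow
Substituting: Payback = $26,250.00 / $7,721.00
Payback = 3.3998 years

3.3998 years


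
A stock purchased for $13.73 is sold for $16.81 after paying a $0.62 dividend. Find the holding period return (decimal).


Formula: HPR = (P1 - P0 + D) / P0
Gain: $16.81 - $13.73 + $0.62 = $3.70
HPR = $3.70 / $13.73 = 0.2695

0.2695


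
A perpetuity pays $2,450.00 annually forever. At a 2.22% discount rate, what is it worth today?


Formula: PV = C / r
Substituting: PV = $2,450.00 / 0.0222
PV = $110,360.36

$110,360.36


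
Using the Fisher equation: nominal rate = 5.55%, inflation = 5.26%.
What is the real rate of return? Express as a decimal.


Formula: (1 + r_real) = (1 + r_nom) / (1 + inflation)
Substituting: (1 + r_real) = 1.0555 / 1.0526
(1 + r_real) = 1.002755
r_real = 1.002755 - 1 = 0.002755

0.002755


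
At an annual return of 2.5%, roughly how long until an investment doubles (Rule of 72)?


Formula: Years ≈ 72 / r
Substituting: Years ≈ 72 / 2.5
Years ≈ 28.8

28.8 years


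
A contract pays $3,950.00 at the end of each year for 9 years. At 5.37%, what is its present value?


Formula: PV = PMT * (1 - (1+r)^(-n)) / r
Discount factor: (1 + 0.0537)^(-9) = 0.624521
Bracket: 1 - 0.624521 = 0.375479
PV = $3,950.00 * 0.375479 / 0.0537 = $27,619.02

$27,619.02


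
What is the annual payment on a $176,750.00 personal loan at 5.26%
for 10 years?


Formula: PMT = PV * r / (1 - (1+r)^(-n))
Denominator: 1 - (1 + 0.0526)^(-10) = 0.401083
Numerator: $176,750.00 * 0.0526 = 9297.05
PMT = 9297.05 / 0.401083 = $23,179.84

$23,179.84


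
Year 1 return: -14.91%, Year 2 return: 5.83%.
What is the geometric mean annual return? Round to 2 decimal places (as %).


Formula: Geometric mean = ((1+r1)*(1+r2))^(1/2) - 1
Product: (1 + -0.1491) * (1 + 0.0583) = 0.8509 * 1.0583 = 0.900507
Square root: 0.900507^0.5 = 0.948951
Geometric mean = 0.948951 - 1 = -0.051049
As percentage: -5.10%

-5.10%


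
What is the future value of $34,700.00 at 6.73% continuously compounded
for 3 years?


Formula: FV = P * e^(r*t)
Exponent: r*t = 0.0673 * 3 = 0.2019
e^(0.2019) = 1.223726
FV = $34,700.00 * 1.223726 = $42,463.28

$42,463.28


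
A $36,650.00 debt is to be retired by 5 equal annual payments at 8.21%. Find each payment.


Formula: PMT = PV * r / (1 - (1+r)^(-n))
Denominator: 1 - (1 + 0.0821)^(-5) = 0.325995
Numerator: $36,650.00 * 0.0821 = 3008.965
PMT = 3008.965 / 0.325995 = $9,230.09

$9,230.09


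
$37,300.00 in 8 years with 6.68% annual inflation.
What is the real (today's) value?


Formula: Real value = nominal / (1 + inflation)^years
Price level: (1 + 0.0668)^8 = 1.677506
Real value = $37,300.00 / 1.677506 = $22,235.39

$22,235.39


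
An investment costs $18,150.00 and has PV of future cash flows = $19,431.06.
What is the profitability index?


Formula: PI = PV(cash flows) / initial investment
Substituting: PI = $19,431.06 / $18,150.00
PI = 1.0706

1.0706


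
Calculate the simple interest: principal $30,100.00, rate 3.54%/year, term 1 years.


Formula: I = P * r * t
Substituting: I = $30,100.00 * 0.0354 * 1
Step: I = $30,100.00 * 0.0354
I = $1,065.54

$1,065.54


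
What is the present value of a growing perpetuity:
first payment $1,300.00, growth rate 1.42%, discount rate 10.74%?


Formula: PV = C / (r - g)
Spread: r - g = 0.1074 - 0.0142 = 0.0932
Substituting: PV = $1,300.00 / 0.0932
PV = $13,948.50

$13,948.50


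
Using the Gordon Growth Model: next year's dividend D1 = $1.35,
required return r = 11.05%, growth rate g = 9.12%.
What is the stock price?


Formula: P = D1 / (r - g)
Spread: r - g = 0.1105 - 0.0912 = 0.0193
Substituting: P = $1.35 / 0.0193
P = $69.95

$69.95


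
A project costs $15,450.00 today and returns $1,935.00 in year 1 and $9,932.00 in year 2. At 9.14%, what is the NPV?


Formula: NPV = C0 + C1/(1+r) + C2/(1+r)^2
Discount C1: $1,935.00 / (1 + 0.0914) = $1,772.95
Discount C2: $9,932.00 / (1 + 0.0914)^2 = $8,338.13
NPV = -$15,450.00 + $1,772.95 + $8,338.13 = -$5,338.91

-$5,338.91


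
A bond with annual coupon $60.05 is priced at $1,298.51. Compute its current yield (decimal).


Formula: Current yield = annual coupon / price
Substituting: CY = $60.05 / $1,298.51
CY = 0.046245

0.046245


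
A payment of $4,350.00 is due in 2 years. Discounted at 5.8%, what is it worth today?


Formula: PV = FV / (1 + r)^n
Substituting: PV = $4,350.00 / (1 + 0.058)^2
Discount factor: (1.058)^2 = 1.119364
PV = $4,350.00 / 1.119364 = $3,886.14

$3,886.14


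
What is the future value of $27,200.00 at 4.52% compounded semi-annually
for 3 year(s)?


Formula: FV = P * (1 + r/m)^(m*t)
Period rate: r/m = 0.0452 / 2 = 0.0226
Total periods: m*t = 2 * 3 = 6
Growth factor: (1 + 0.0226)^6 = 1.143496
FV = $27,200.00 * 1.143496 = $31,103.10

$31,103.10


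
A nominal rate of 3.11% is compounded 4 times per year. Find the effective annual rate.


Formula: EAR = (1 + r/m)^m - 1
Period rate: r/m = 0.0311 / 4 = 0.007775
Compounding: (1 + 0.007775)^4 = 1.031465
EAR = 1.031465 - 1 = 0.031465

0.031465


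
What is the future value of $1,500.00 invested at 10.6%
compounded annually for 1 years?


Formula: FV = P * (1 + r)^n
Substituting: FV = $1,500.00 * (1 + 0.106)^1
Growth factor: (1.106)^1 = 1.106
FV = $1,500.00 * 1.106 = $1,659.00

$1,659.00


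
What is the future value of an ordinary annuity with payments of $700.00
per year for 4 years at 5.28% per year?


Formula: FV = PMT * ((1+r)^n - 1) / r
Growth factor: (1 + 0.0528)^4 = 1.228524
Numerator: 1.228524 - 1 = 0.228524
FV = $700.00 * 0.228524 / 0.0528 = $3,029.67

$3,029.67


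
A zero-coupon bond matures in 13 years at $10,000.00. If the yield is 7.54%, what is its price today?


Formula: Price = FV / (1 + r)^n
Substituting: Price = $10,000.00 / (1 + 0.0754)^13
Discount factor: (1.0754)^13 = 2.572826
Price = $10,000.00 / 2.572826 = $3,886.78

$3,886.78


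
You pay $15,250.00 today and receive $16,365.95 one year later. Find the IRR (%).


Formula: IRR = C1/C0 - 1
Substituting: IRR = $16,365.95 / $15,250.00 - 1
Ratio: 1.073177 - 1 = 0.073177
IRR = 7.3177%

7.3177%


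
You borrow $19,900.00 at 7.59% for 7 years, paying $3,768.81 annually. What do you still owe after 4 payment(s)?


Formula: Balance = PV*(1+r)^k - PMT*((1+r)^k - 1)/r
Growth: (1 + 0.0759)^4 = 1.339947
Accumulated factor: ((1+r)^k - 1)/r = 4.47888
Balance = $19,900.00 * 1.339947 - $3,768.81 * 4.47888
Balance = $9,784.90

$9,784.90


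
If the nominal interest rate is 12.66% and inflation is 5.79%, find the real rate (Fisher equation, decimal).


Formula: (1 + r_real) = (1 + r_nom) / (1 + inflation)
Substituting: (1 + r_real) = 1.1266 / 1.0579
(1 + r_real) = 1.06494
r_real = 1.06494 - 1 = 0.06494

0.06494


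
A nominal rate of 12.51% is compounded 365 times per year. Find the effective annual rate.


Formula: EAR = (1 + r/m)^m - 1
Period rate: r/m = 0.1251 / 365 = 0.000343
Compounding: (1 + 0.000343)^365 = 1.133237
EAR = 1.133237 - 1 = 0.133237

0.133237


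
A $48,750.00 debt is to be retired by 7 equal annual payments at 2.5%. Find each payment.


Formula: PMT = PV * r / (1 - (1+r)^(-n))
Denominator: 1 - (1 + 0.025)^(-7) = 0.158735
Numerator: $48,750.00 * 0.025 = 1218.75
PMT = 1218.75 / 0.158735 = $7,677.90

$7,677.90


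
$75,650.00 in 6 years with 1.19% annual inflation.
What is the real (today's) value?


Formula: Real value = nominal / (1 + inflation)^years
Price level: (1 + 0.0119)^6 = 1.073558
Real value = $75,650.00 / 1.073558 = $70,466.61

$70,466.61


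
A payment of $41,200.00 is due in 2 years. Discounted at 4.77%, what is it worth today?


Formula: PV = FV / (1 + r)^n
Substituting: PV = $41,200.00 / (1 + 0.0477)^2
Discount factor: (1.0477)^2 = 1.097675
PV = $41,200.00 / 1.097675 = $37,533.87

$37,533.87


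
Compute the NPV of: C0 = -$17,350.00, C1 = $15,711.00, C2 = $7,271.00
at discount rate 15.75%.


Formula: NPV = C0 + C1/(1+r) + C2/(1+r)^2
Discount C1: $15,711.00 / (1 + 0.1575) = $13,573.22
Discount C2: $7,271.00 / (1 + 0.1575)^2 = $5,426.90
NPV = -$17,350.00 + $13,573.22 + $5,426.90 = $1,650.12

$1,650.12


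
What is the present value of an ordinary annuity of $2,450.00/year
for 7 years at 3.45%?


Formula: PV = PMT * (1 - (1+r)^(-n)) / r
Discount factor: (1 + 0.0345)^(-7) = 0.788654
Bracket: 1 - 0.788654 = 0.211346
PV = $2,450.00 * 0.211346 / 0.0345 = $15,008.63

$15,008.63


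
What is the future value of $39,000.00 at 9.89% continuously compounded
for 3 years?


Formula: FV = P * e^(r*t)
Exponent: r*t = 0.0989 * 3 = 0.2967
e^(0.2967) = 1.345412
FV = $39,000.00 * 1.345412 = $52,471.05

$52,471.05


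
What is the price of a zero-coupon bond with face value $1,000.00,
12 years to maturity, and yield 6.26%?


Formula: Price = FV / (1 + r)^n
Substituting: Price = $1,000.00 / (1 + 0.0626)^12
Discount factor: (1.0626)^12 = 2.072229
Price = $1,000.00 / 2.072229 = $482.57

$482.57


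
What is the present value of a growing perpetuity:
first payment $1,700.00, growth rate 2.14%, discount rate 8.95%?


Formula: PV = C / (r - g)
Spread: r - g = 0.0895 - 0.0214 = 0.0681
Substituting: PV = $1,700.00 / 0.0681
PV = $24,963.29

$24,963.29


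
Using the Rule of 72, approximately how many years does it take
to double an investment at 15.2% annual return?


Formula: Years ≈ 72 / r
Substituting: Years ≈ 72 / 15.2
Years ≈ 4.7

4.7 years


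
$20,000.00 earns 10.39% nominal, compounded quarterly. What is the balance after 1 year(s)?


Formula: FV = P * (1 + r/m)^(m*t)
Period rate: r/m = 0.1039 / 4 = 0.025975
Total periods: m*t = 4 * 1 = 4
Growth factor: (1 + 0.025975)^4 = 1.108019
FV = $20,000.00 * 1.108019 = $22,160.38

$22,160.38


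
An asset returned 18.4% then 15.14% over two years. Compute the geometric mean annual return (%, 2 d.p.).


Formula: Geometric mean = ((1+r1)*(1+r2))^(1/2) - 1
Product: (1 + 0.184) * (1 + 0.1514) = 1.184 * 1.1514 = 1.363258
Square root: 1.363258^0.5 = 1.167586
Geometric mean = 1.167586 - 1 = 0.167586
As percentage: 16.76%

16.76%


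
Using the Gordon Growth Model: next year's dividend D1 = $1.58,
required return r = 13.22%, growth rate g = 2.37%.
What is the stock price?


Formula: P = D1 / (r - g)
Spread: r - g = 0.1322 - 0.0237 = 0.1085
Substituting: P = $1.58 / 0.1085
P = $14.56

$14.56


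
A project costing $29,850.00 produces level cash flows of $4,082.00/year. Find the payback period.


Formula: Payback = investment / annual cash flow
Substituting: Payback = $29,850.00 / $4,082.00
Payback = 7.3126 years

7.3126 years


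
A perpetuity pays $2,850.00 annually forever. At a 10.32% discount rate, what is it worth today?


Formula: PV = C / r
Substituting: PV = $2,850.00 / 0.1032
PV = $27,616.28

$27,616.28


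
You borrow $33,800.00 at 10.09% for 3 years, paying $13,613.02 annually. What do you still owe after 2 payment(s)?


Formula: Balance = PV*(1+r)^k - PMT*((1+r)^k - 1)/r
Growth: (1 + 0.1009)^2 = 1.211981
Accumulated factor: ((1+r)^k - 1)/r = 2.1009
Balance = $33,800.00 * 1.211981 - $13,613.02 * 2.1009
Balance = $12,365.36

$12,365.36


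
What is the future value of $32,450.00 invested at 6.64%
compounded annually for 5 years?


Formula: FV = P * (1 + r)^n
Substituting: FV = $32,450.00 * (1 + 0.0664)^5
Growth factor: (1.0664)^5 = 1.379116
FV = $32,450.00 * 1.379116 = $44,752.30

$44,752.30


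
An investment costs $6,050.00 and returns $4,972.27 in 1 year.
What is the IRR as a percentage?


Formula: IRR = C1/C0 - 1
Substituting: IRR = $4,972.27 / $6,050.00 - 1
Ratio: 0.821863 - 1 = -0.178137
IRR = -17.8137%

-17.8137%


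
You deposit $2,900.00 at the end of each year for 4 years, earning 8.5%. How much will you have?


Formula: FV = PMT * ((1+r)^n - 1) / r
Growth factor: (1 + 0.085)^4 = 1.385859
Numerator: 1.385859 - 1 = 0.385859
FV = $2,900.00 * 0.385859 / 0.085 = $13,164.59

$13,164.59


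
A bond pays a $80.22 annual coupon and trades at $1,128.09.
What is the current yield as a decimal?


Formula: Current yield = annual coupon / price
Substituting: CY = $80.22 / $1,128.09
CY = 0.071111

0.071111


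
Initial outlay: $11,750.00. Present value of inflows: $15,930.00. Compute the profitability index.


Formula: PI = PV(cash flows) / initial investment
Substituting: PI = $15,930.00 / $11,750.00
PI = 1.3557

1.3557


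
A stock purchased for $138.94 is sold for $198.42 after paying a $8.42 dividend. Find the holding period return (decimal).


Formula: HPR = (P1 - P0 + D) / P0
Gain: $198.42 - $138.94 + $8.42 = $67.90
HPR = $67.90 / $138.94 = 0.4887

0.4887


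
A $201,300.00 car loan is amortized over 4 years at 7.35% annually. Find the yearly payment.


Formula: PMT = PV * r / (1 - (1+r)^(-n))
Denominator: 1 - (1 + 0.0735)^(-4) = 0.247005
Numerator: $201,300.00 * 0.0735 = 14795.55
PMT = 14795.55 / 0.247005 = $59,899.68

$59,899.68


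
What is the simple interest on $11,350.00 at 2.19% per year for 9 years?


Formula: I = P * r * t
Substituting: I = $11,350.00 * 0.0219 * 9
Step: I = $11,350.00 * 0.1971
I = $2,237.09

$2,237.09


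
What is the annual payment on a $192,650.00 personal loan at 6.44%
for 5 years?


Formula: PMT = PV * r / (1 - (1+r)^(-n))
Denominator: 1 - (1 + 0.0644)^(-5) = 0.26806
Numerator: $192,650.00 * 0.0644 = 12406.66
PMT = 12406.66 / 0.26806 = $46,283.20

$46,283.20


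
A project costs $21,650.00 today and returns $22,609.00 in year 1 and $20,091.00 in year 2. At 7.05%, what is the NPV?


Formula: NPV = C0 + C1/(1+r) + C2/(1+r)^2
Discount C1: $22,609.00 / (1 + 0.0705) = $21,120.04
Discount C2: $20,091.00 / (1 + 0.0705)^2 = $17,531.87
NPV = -$21,650.00 + $21,120.04 + $17,531.87 = $17,001.91

$17,001.91


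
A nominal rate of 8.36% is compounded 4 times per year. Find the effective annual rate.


Formula: EAR = (1 + r/m)^m - 1
Period rate: r/m = 0.0836 / 4 = 0.0209
Compounding: (1 + 0.0209)^4 = 1.086258
EAR = 1.086258 - 1 = 0.086258

0.086258


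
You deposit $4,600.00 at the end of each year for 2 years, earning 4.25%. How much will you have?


Formula: FV = PMT * ((1+r)^n - 1) / r
Growth factor: (1 + 0.0425)^2 = 1.086806
Numerator: 1.086806 - 1 = 0.086806
FV = $4,600.00 * 0.086806 / 0.0425 = $9,395.50

$9,395.50


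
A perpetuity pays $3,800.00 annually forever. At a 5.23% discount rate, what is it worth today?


Formula: PV = C / r
Substituting: PV = $3,800.00 / 0.0523
PV = $72,657.74

$72,657.74


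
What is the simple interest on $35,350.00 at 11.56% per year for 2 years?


Formula: I = P * r * t
Substituting: I = $35,350.00 * 0.1156 * 2
Step: I = $35,350.00 * 0.2312
I = $8,172.92

$8,172.92


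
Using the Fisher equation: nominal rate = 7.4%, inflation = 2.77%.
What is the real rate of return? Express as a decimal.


Formula: (1 + r_real) = (1 + r_nom) / (1 + inflation)
Substituting: (1 + r_real) = 1.074 / 1.0277
(1 + r_real) = 1.045052
r_real = 1.045052 - 1 = 0.045052

0.045052


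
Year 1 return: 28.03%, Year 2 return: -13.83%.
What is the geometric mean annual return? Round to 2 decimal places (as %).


Formula: Geometric mean = ((1+r1)*(1+r2))^(1/2) - 1
Product: (1 + 0.2803) * (1 + -0.1383) = 1.2803 * 0.8617 = 1.103235
Square root: 1.103235^0.5 = 1.05035
Geometric mean = 1.05035 - 1 = 0.05035
As percentage: 5.03%

5.03%


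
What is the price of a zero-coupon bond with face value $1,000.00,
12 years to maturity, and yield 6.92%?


Formula: Price = FV / (1 + r)^n
Substituting: Price = $1,000.00 / (1 + 0.0692)^12
Discount factor: (1.0692)^12 = 2.232068
Price = $1,000.00 / 2.232068 = $448.02

$448.02


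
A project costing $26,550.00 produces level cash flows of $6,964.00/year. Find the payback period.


Formula: Payback = investment / annual cash flow
Substituting: Payback = $26,550.00 / $6,964.00
Payback = 3.8125 years

3.8125 years


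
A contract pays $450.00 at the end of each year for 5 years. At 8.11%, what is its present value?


Formula: PV = PMT * (1 - (1+r)^(-n)) / r
Discount factor: (1 + 0.0811)^(-5) = 0.677128
Bracket: 1 - 0.677128 = 0.322872
PV = $450.00 * 0.322872 / 0.0811 = $1,791.52

$1,791.52


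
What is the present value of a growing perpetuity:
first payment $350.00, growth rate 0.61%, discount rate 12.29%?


Formula: PV = C / (r - g)
Spread: r - g = 0.1229 - 0.0061 = 0.1168
Substituting: PV = $350.00 / 0.1168
PV = $2,996.58

$2,996.58


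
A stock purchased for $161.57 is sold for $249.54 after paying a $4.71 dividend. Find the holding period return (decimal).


Formula: HPR = (P1 - P0 + D) / P0
Gain: $249.54 - $161.57 + $4.71 = $92.68
HPR = $92.68 / $161.57 = 0.5736

0.5736


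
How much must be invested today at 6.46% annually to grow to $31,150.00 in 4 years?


Formula: PV = FV / (1 + r)^n
Substituting: PV = $31,150.00 / (1 + 0.0646)^4
Discount factor: (1.0646)^4 = 1.284535
PV = $31,150.00 / 1.284535 = $24,250.03

$24,250.03


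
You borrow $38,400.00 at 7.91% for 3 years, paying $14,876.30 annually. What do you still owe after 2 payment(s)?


Formula: Balance = PV*(1+r)^k - PMT*((1+r)^k - 1)/r
Growth: (1 + 0.0791)^2 = 1.164457
Accumulated factor: ((1+r)^k - 1)/r = 2.0791
Balance = $38,400.00 * 1.164457 - $14,876.30 * 2.0791
Balance = $13,785.83

$13,785.83


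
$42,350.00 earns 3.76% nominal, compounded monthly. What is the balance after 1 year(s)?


Formula: FV = P * (1 + r/m)^(m*t)
Period rate: r/m = 0.0376 / 12 = 0.003133
Total periods: m*t = 12 * 1 = 12
Growth factor: (1 + 0.003133)^12 = 1.038255
FV = $42,350.00 * 1.038255 = $43,970.09

$43,970.09


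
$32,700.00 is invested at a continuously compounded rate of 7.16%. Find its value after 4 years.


Formula: FV = P * e^(r*t)
Exponent: r*t = 0.0716 * 4 = 0.2864
e^(0.2864) = 1.331625
FV = $32,700.00 * 1.331625 = $43,544.14

$43,544.14


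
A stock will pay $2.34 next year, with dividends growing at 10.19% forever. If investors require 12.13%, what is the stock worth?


Formula: P = D1 / (r - g)
Spread: r - g = 0.1213 - 0.1019 = 0.0194
Substituting: P = $2.34 / 0.0194
P = $120.62

$120.62


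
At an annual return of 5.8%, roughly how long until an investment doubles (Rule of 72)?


Formula: Years ≈ 72 / r
Substituting: Years ≈ 72 / 5.8
Years ≈ 12.4

12.4 years


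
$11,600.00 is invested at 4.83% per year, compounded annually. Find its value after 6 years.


Formula: FV = P * (1 + r)^n
Substituting: FV = $11,600.00 * (1 + 0.0483)^6
Growth factor: (1.0483)^6 = 1.32713
FV = $11,600.00 * 1.32713 = $15,394.71

$15,394.71


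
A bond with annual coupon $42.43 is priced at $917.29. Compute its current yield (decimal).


Formula: Current yield = annual coupon / price
Substituting: CY = $42.43 / $917.29
CY = 0.046256

0.046256


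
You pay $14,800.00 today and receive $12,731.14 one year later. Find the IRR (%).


Formula: IRR = C1/C0 - 1
Substituting: IRR = $12,731.14 / $14,800.00 - 1
Ratio: 0.860212 - 1 = -0.139788
IRR = -13.9788%

-13.9788%


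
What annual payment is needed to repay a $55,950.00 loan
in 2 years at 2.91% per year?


Formula: PMT = PV * r / (1 - (1+r)^(-n))
Denominator: 1 - (1 + 0.0291)^(-2) = 0.055755
Numerator: $55,950.00 * 0.0291 = 1628.145
PMT = 1628.145 / 0.055755 = $29,201.95

$29,201.95


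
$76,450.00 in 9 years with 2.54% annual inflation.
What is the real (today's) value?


Formula: Real value = nominal / (1 + inflation)^years
Price level: (1 + 0.0254)^9 = 1.253256
Real value = $76,450.00 / 1.253256 = $61,001.10

$61,001.10


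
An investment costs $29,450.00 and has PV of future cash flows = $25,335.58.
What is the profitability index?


Formula: PI = PV(cash flows) / initial investment
Substituting: PI = $25,335.58 / $29,450.00
PI = 0.8603

0.8603


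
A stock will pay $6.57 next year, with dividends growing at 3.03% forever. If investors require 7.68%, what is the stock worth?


Formula: P = D1 / (r - g)
Spread: r - g = 0.0768 - 0.0303 = 0.0465
Substituting: P = $6.57 / 0.0465
P = $141.29

$141.29


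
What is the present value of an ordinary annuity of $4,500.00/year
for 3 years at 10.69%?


Formula: PV = PMT * (1 - (1+r)^(-n)) / r
Discount factor: (1 + 0.1069)^(-3) = 0.737352
Bracket: 1 - 0.737352 = 0.262648
PV = $4,500.00 * 0.262648 / 0.1069 = $11,056.28

$11,056.28


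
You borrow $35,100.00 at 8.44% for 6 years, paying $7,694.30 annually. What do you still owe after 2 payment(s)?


Formula: Balance = PV*(1+r)^k - PMT*((1+r)^k - 1)/r
Growth: (1 + 0.0844)^2 = 1.175923
Accumulated factor: ((1+r)^k - 1)/r = 2.0844
Balance = $35,100.00 * 1.175923 - $7,694.30 * 2.0844
Balance = $25,236.91

$25,236.91


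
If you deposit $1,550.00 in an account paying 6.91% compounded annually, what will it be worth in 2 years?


Formula: FV = P * (1 + r)^n
Substituting: FV = $1,550.00 * (1 + 0.0691)^2
Growth factor: (1.0691)^2 = 1.142975
FV = $1,550.00 * 1.142975 = $1,771.61

$1,771.61


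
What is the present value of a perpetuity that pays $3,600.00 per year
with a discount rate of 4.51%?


Formula: PV = C / r
Substituting: PV = $3,600.00 / 0.0451
PV = $79,822.62

$79,822.62


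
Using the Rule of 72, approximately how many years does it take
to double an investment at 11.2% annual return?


Formula: Years ≈ 72 / r
Substituting: Years ≈ 72 / 11.2
Years ≈ 6.4

6.4 years


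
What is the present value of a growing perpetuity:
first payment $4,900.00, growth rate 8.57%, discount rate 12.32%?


Formula: PV = C / (r - g)
Spread: r - g = 0.1232 - 0.0857 = 0.0375
Substituting: PV = $4,900.00 / 0.0375
PV = $130,666.67

$130,666.67


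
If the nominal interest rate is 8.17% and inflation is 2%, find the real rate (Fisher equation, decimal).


Formula: (1 + r_real) = (1 + r_nom) / (1 + inflation)
Substituting: (1 + r_real) = 1.0817 / 1.02
(1 + r_real) = 1.06049
r_real = 1.06049 - 1 = 0.06049

0.06049


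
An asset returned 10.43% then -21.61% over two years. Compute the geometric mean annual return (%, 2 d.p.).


Formula: Geometric mean = ((1+r1)*(1+r2))^(1/2) - 1
Product: (1 + 0.1043) * (1 + -0.2161) = 1.1043 * 0.7839 = 0.865661
Square root: 0.865661^0.5 = 0.930409
Geometric mean = 0.930409 - 1 = -0.069591
As percentage: -6.96%

-6.96%


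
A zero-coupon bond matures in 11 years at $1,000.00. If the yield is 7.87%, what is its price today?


Formula: Price = FV / (1 + r)^n
Substituting: Price = $1,000.00 / (1 + 0.0787)^11
Discount factor: (1.0787)^11 = 2.300952
Price = $1,000.00 / 2.300952 = $434.60

$434.60


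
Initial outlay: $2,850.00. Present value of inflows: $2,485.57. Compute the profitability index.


Formula: PI = PV(cash flows) / initial investment
Substituting: PI = $2,485.57 / $2,850.00
PI = 0.8721

0.8721


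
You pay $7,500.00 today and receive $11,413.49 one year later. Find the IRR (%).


Formula: IRR = C1/C0 - 1
Substituting: IRR = $11,413.49 / $7,500.00 - 1
Ratio: 1.521799 - 1 = 0.521799
IRR = 52.1799%

52.1799%


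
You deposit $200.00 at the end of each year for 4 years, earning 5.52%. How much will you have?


Formula: FV = PMT * ((1+r)^n - 1) / r
Growth factor: (1 + 0.0552)^4 = 1.239764
Numerator: 1.239764 - 1 = 0.239764
FV = $200.00 * 0.239764 / 0.0552 = $868.71

$868.71


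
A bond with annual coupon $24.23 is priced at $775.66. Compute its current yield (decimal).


Formula: Current yield = annual coupon / price
Substituting: CY = $24.23 / $775.66
CY = 0.031238

0.031238


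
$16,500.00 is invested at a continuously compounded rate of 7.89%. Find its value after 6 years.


Formula: FV = P * e^(r*t)
Exponent: r*t = 0.0789 * 6 = 0.4734
e^(0.4734) = 1.605443
FV = $16,500.00 * 1.605443 = $26,489.82

$26,489.82


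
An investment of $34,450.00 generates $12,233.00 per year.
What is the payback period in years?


Formula: Payback = investment / annual cash flow
Substituting: Payback = $34,450.00 / $12,233.00
Payback = 2.8162 years

2.8162 years


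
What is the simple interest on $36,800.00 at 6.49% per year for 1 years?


Formula: I = P * r * t
Substituting: I = $36,800.00 * 0.0649 * 1
Step: I = $36,800.00 * 0.0649
I = $2,388.32

$2,388.32


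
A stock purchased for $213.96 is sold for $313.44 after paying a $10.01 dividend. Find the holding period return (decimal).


Formula: HPR = (P1 - P0 + D) / P0
Gain: $313.44 - $213.96 + $10.01 = $109.49
HPR = $109.49 / $213.96 = 0.5117

0.5117


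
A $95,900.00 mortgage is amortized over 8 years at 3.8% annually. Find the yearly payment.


Formula: PMT = PV * r / (1 - (1+r)^(-n))
Denominator: 1 - (1 + 0.038)^(-8) = 0.25797
Numerator: $95,900.00 * 0.038 = 3644.2
PMT = 3644.2 / 0.25797 = $14,126.42

$14,126.42


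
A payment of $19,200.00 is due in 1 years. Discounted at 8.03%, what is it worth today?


Formula: PV = FV / (1 + r)^n
Substituting: PV = $19,200.00 / (1 + 0.0803)^1
Discount factor: (1.0803)^1 = 1.0803
PV = $19,200.00 / 1.0803 = $17,772.84

$17,772.84


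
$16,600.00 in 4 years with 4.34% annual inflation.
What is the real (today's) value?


Formula: Real value = nominal / (1 + inflation)^years
Price level: (1 + 0.0434)^4 = 1.185232
Real value = $16,600.00 / 1.185232 = $14,005.70

$14,005.70


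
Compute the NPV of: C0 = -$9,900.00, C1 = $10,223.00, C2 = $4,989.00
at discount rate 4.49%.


Formula: NPV = C0 + C1/(1+r) + C2/(1+r)^2
Discount C1: $10,223.00 / (1 + 0.0449) = $9,783.71
Discount C2: $4,989.00 / (1 + 0.0449)^2 = $4,569.45
NPV = -$9,900.00 + $9,783.71 + $4,569.45 = $4,453.16

$4,453.16


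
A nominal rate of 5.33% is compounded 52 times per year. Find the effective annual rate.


Formula: EAR = (1 + r/m)^m - 1
Period rate: r/m = 0.0533 / 52 = 0.001025
Compounding: (1 + 0.001025)^52 = 1.054717
EAR = 1.054717 - 1 = 0.054717

0.054717


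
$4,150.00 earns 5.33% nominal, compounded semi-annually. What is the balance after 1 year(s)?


Formula: FV = P * (1 + r/m)^(m*t)
Period rate: r/m = 0.0533 / 2 = 0.02665
Total periods: m*t = 2 * 1 = 2
Growth factor: (1 + 0.02665)^2 = 1.05401
FV = $4,150.00 * 1.05401 = $4,374.14

$4,374.14


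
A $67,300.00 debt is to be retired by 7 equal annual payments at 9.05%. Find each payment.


Formula: PMT = PV * r / (1 - (1+r)^(-n))
Denominator: 1 - (1 + 0.0905)^(-7) = 0.454719
Numerator: $67,300.00 * 0.0905 = 6090.65
PMT = 6090.65 / 0.454719 = $13,394.31

$13,394.31


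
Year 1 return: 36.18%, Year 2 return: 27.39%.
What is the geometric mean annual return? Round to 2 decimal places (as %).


Formula: Geometric mean = ((1+r1)*(1+r2))^(1/2) - 1
Product: (1 + 0.3618) * (1 + 0.2739) = 1.3618 * 1.2739 = 1.734797
Square root: 1.734797^0.5 = 1.317117
Geometric mean = 1.317117 - 1 = 0.317117
As percentage: 31.71%

31.71%


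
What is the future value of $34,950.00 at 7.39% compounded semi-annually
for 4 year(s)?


Formula: FV = P * (1 + r/m)^(m*t)
Period rate: r/m = 0.0739 / 2 = 0.03695
Total periods: m*t = 2 * 4 = 8
Growth factor: (1 + 0.03695)^8 = 1.336788
FV = $34,950.00 * 1.336788 = $46,720.74

$46,720.74


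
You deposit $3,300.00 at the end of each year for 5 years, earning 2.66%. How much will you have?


Formula: FV = PMT * ((1+r)^n - 1) / r
Growth factor: (1 + 0.0266)^5 = 1.140266
Numerator: 1.140266 - 1 = 0.140266
FV = $3,300.00 * 0.140266 / 0.0266 = $17,401.46

$17,401.46


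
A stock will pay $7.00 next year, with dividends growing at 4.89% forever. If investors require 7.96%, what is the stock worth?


Formula: P = D1 / (r - g)
Spread: r - g = 0.0796 - 0.0489 = 0.0307
Substituting: P = $7.00 / 0.0307
P = $228.01

$228.01


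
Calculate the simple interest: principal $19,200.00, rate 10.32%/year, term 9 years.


Formula: I = P * r * t
Substituting: I = $19,200.00 * 0.1032 * 9
Step: I = $19,200.00 * 0.9288
I = $17,832.96

$17,832.96


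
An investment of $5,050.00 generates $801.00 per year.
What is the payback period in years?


Formula: Payback = investment / annual cash flow
Substituting: Payback = $5,050.00 / $801.00
Payback = 6.3046 years

6.3046 years


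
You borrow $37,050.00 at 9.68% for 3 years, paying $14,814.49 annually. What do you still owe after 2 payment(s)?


Formula: Balance = PV*(1+r)^k - PMT*((1+r)^k - 1)/r
Growth: (1 + 0.0968)^2 = 1.20297
Accumulated factor: ((1+r)^k - 1)/r = 2.0968
Balance = $37,050.00 * 1.20297 - $14,814.49 * 2.0968
Balance = $13,507.02

$13,507.02


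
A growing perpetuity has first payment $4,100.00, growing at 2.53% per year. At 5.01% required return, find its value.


Formula: PV = C / (r - g)
Spread: r - g = 0.0501 - 0.0253 = 0.0248
Substituting: PV = $4,100.00 / 0.0248
PV = $165,322.58

$165,322.58


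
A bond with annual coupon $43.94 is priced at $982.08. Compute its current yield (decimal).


Formula: Current yield = annual coupon / price
Substituting: CY = $43.94 / $982.08
CY = 0.044742

0.044742


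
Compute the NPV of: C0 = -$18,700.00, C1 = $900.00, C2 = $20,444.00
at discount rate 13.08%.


Formula: NPV = C0 + C1/(1+r) + C2/(1+r)^2
Discount C1: $900.00 / (1 + 0.1308) = $795.90
Discount C2: $20,444.00 / (1 + 0.1308)^2 = $15,988.00
NPV = -$18,700.00 + $795.90 + $15,988.00 = -$1,916.10

-$1,916.10


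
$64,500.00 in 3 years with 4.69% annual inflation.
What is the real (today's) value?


Formula: Real value = nominal / (1 + inflation)^years
Price level: (1 + 0.0469)^3 = 1.147402
Real value = $64,500.00 / 1.147402 = $56,213.95

$56,213.95


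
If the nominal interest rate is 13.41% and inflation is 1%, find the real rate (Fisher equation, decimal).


Formula: (1 + r_real) = (1 + r_nom) / (1 + inflation)
Substituting: (1 + r_real) = 1.1341 / 1.01
(1 + r_real) = 1.122871
r_real = 1.122871 - 1 = 0.122871

0.122871


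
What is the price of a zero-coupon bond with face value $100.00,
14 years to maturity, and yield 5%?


Formula: Price = FV / (1 + r)^n
Substituting: Price = $100.00 / (1 + 0.05)^14
Discount factor: (1.05)^14 = 1.979932
Price = $100.00 / 1.979932 = $50.51

$50.51


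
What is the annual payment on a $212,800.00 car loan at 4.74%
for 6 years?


Formula: PMT = PV * r / (1 - (1+r)^(-n))
Denominator: 1 - (1 + 0.0474)^(-6) = 0.242601
Numerator: $212,800.00 * 0.0474 = 10086.72
PMT = 10086.72 / 0.242601 = $41,577.36

$41,577.36


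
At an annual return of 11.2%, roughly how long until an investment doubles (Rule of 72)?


Formula: Years ≈ 72 / r
Substituting: Years ≈ 72 / 11.2
Years ≈ 6.4

6.4 years


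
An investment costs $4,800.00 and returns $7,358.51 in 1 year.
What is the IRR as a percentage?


Formula: IRR = C1/C0 - 1
Substituting: IRR = $7,358.51 / $4,800.00 - 1
Ratio: 1.533023 - 1 = 0.533023
IRR = 53.3023%

53.3023%


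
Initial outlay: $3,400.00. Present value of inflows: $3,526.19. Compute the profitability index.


Formula: PI = PV(cash flows) / initial investment
Substituting: PI = $3,526.19 / $3,400.00
PI = 1.0371

1.0371


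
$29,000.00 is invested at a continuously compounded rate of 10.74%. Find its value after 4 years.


Formula: FV = P * e^(r*t)
Exponent: r*t = 0.1074 * 4 = 0.4296
e^(0.4296) = 1.536643
FV = $29,000.00 * 1.536643 = $44,562.64

$44,562.64


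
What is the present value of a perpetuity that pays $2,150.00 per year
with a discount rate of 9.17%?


Formula: PV = C / r
Substituting: PV = $2,150.00 / 0.0917
PV = $23,446.02

$23,446.02


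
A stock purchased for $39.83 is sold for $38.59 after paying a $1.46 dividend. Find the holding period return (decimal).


Formula: HPR = (P1 - P0 + D) / P0
Gain: $38.59 - $39.83 + $1.46 = $0.22
HPR = $0.22 / $39.83 = 0.0055

0.0055


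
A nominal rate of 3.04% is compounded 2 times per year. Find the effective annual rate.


Formula: EAR = (1 + r/m)^m - 1
Period rate: r/m = 0.0304 / 2 = 0.0152
Compounding: (1 + 0.0152)^2 = 1.030631
EAR = 1.030631 - 1 = 0.030631

0.030631


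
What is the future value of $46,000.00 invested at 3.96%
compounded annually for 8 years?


Formula: FV = P * (1 + r)^n
Substituting: FV = $46,000.00 * (1 + 0.0396)^8
Growth factor: (1.0396)^8 = 1.364364
FV = $46,000.00 * 1.364364 = $62,760.73

$62,760.73


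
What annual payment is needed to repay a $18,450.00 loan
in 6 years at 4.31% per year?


Formula: PMT = PV * r / (1 - (1+r)^(-n))
Denominator: 1 - (1 + 0.0431)^(-6) = 0.223674
Numerator: $18,450.00 * 0.0431 = 795.195
PMT = 795.195 / 0.223674 = $3,555.16

$3,555.16


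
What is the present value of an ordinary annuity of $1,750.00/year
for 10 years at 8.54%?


Formula: PV = PMT * (1 - (1+r)^(-n)) / r
Discount factor: (1 + 0.0854)^(-10) = 0.440658
Bracket: 1 - 0.440658 = 0.559342
PV = $1,750.00 * 0.559342 / 0.0854 = $11,461.92

$11,461.92


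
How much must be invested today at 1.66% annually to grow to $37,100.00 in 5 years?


Formula: PV = FV / (1 + r)^n
Substituting: PV = $37,100.00 / (1 + 0.0166)^5
Discount factor: (1.0166)^5 = 1.085802
PV = $37,100.00 / 1.085802 = $34,168.30

$34,168.30


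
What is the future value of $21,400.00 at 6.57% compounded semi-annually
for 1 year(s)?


Formula: FV = P * (1 + r/m)^(m*t)
Period rate: r/m = 0.0657 / 2 = 0.03285
Total periods: m*t = 2 * 1 = 2
Growth factor: (1 + 0.03285)^2 = 1.066779
FV = $21,400.00 * 1.066779 = $22,829.07

$22,829.07


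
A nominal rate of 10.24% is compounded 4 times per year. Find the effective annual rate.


Formula: EAR = (1 + r/m)^m - 1
Period rate: r/m = 0.1024 / 4 = 0.0256
Compounding: (1 + 0.0256)^4 = 1.1064
EAR = 1.1064 - 1 = 0.1064

0.1064


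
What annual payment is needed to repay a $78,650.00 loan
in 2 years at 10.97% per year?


Formula: PMT = PV * r / (1 - (1+r)^(-n))
Denominator: 1 - (1 + 0.1097)^(-2) = 0.187939
Numerator: $78,650.00 * 0.1097 = 8627.905
PMT = 8627.905 / 0.187939 = $45,908.09

$45,908.09


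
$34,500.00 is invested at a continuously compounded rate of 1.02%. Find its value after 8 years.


Formula: FV = P * e^(r*t)
Exponent: r*t = 0.0102 * 8 = 0.0816
e^(0.0816) = 1.085022
FV = $34,500.00 * 1.085022 = $37,433.25

$37,433.25


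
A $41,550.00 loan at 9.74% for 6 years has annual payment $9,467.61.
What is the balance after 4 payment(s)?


Formula: Balance = PV*(1+r)^k - PMT*((1+r)^k - 1)/r
Growth: (1 + 0.0974)^4 = 1.450307
Accumulated factor: ((1+r)^k - 1)/r = 4.623271
Balance = $41,550.00 * 1.450307 - $9,467.61 * 4.623271
Balance = $16,488.91

$16,488.91


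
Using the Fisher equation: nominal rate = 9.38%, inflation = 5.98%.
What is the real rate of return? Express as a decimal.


Formula: (1 + r_real) = (1 + r_nom) / (1 + inflation)
Substituting: (1 + r_real) = 1.0938 / 1.0598
(1 + r_real) = 1.032082
r_real = 1.032082 - 1 = 0.032082

0.032082


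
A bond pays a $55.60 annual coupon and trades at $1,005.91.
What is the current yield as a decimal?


Formula: Current yield = annual coupon / price
Substituting: CY = $55.60 / $1,005.91
CY = 0.055273

0.055273


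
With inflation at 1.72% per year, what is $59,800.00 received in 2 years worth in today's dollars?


Formula: Real value = nominal / (1 + inflation)^years
Price level: (1 + 0.0172)^2 = 1.034696
Real value = $59,800.00 / 1.034696 = $57,794.76

$57,794.76


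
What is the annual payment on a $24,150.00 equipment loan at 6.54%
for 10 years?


Formula: PMT = PV * r / (1 - (1+r)^(-n))
Denominator: 1 - (1 + 0.0654)^(-10) = 0.469271
Numerator: $24,150.00 * 0.0654 = 1579.41
PMT = 1579.41 / 0.469271 = $3,365.67

$3,365.67


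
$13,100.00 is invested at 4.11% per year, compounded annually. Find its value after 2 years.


Formula: FV = P * (1 + r)^n
Substituting: FV = $13,100.00 * (1 + 0.0411)^2
Growth factor: (1.0411)^2 = 1.083889
FV = $13,100.00 * 1.083889 = $14,198.95

$14,198.95


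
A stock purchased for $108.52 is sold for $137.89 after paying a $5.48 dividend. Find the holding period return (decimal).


Formula: HPR = (P1 - P0 + D) / P0
Gain: $137.89 - $108.52 + $5.48 = $34.85
HPR = $34.85 / $108.52 = 0.3211

0.3211


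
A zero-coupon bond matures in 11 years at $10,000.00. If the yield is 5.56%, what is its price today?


Formula: Price = FV / (1 + r)^n
Substituting: Price = $10,000.00 / (1 + 0.0556)^11
Discount factor: (1.0556)^11 = 1.813398
Price = $10,000.00 / 1.813398 = $5,514.51

$5,514.51


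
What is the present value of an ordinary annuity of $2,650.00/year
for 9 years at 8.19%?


Formula: PV = PMT * (1 - (1+r)^(-n)) / r
Discount factor: (1 + 0.0819)^(-9) = 0.492398
Bracket: 1 - 0.492398 = 0.507602
PV = $2,650.00 * 0.507602 / 0.0819 = $16,424.25

$16,424.25


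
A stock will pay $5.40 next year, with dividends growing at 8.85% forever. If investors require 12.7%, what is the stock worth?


Formula: P = D1 / (r - g)
Spread: r - g = 0.127 - 0.0885 = 0.0385
Substituting: P = $5.40 / 0.0385
P = $140.26

$140.26


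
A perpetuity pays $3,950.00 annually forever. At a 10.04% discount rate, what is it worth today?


Formula: PV = C / r
Substituting: PV = $3,950.00 / 0.1004
PV = $39,342.63

$39,342.63


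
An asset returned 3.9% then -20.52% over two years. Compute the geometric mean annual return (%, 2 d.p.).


Formula: Geometric mean = ((1+r1)*(1+r2))^(1/2) - 1
Product: (1 + 0.039) * (1 + -0.2052) = 1.039 * 0.7948 = 0.825797
Square root: 0.825797^0.5 = 0.908734
Geometric mean = 0.908734 - 1 = -0.091266
As percentage: -9.13%

-9.13%


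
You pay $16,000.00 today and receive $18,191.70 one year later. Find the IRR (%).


Formula: IRR = C1/C0 - 1
Substituting: IRR = $18,191.70 / $16,000.00 - 1
Ratio: 1.136981 - 1 = 0.136981
IRR = 13.6981%

13.6981%


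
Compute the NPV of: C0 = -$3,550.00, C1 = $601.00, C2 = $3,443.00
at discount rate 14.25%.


Formula: NPV = C0 + C1/(1+r) + C2/(1+r)^2
Discount C1: $601.00 / (1 + 0.1425) = $526.04
Discount C2: $3,443.00 / (1 + 0.1425)^2 = $2,637.70
NPV = -$3,550.00 + $526.04 + $2,637.70 = -$386.27

-$386.27


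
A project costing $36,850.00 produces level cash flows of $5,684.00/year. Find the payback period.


Formula: Payback = investment / annual cash flow
Substituting: Payback = $36,850.00 / $5,684.00
Payback = 6.4831 years

6.4831 years


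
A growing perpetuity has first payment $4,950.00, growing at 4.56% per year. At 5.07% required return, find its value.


Formula: PV = C / (r - g)
Spread: r - g = 0.0507 - 0.0456 = 0.0051
Substituting: PV = $4,950.00 / 0.0051
PV = $970,588.24

$970,588.24


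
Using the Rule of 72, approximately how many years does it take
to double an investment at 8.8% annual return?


Formula: Years ≈ 72 / r
Substituting: Years ≈ 72 / 8.8
Years ≈ 8.2

8.2 years


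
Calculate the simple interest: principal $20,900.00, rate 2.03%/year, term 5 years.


Formula: I = P * r * t
Substituting: I = $20,900.00 * 0.0203 * 5
Step: I = $20,900.00 * 0.1015
I = $2,121.35

$2,121.35


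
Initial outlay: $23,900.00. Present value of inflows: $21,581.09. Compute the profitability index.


Formula: PI = PV(cash flows) / initial investment
Substituting: PI = $21,581.09 / $23,900.00
PI = 0.903

0.903


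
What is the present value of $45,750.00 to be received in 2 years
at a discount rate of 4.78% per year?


Formula: PV = FV / (1 + r)^n
Substituting: PV = $45,750.00 / (1 + 0.0478)^2
Discount factor: (1.0478)^2 = 1.097885
PV = $45,750.00 / 1.097885 = $41,671.04

$41,671.04


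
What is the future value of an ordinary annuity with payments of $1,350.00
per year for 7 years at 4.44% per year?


Formula: FV = PMT * ((1+r)^n - 1) / r
Growth factor: (1 + 0.0444)^7 = 1.355402
Numerator: 1.355402 - 1 = 0.355402
FV = $1,350.00 * 0.355402 / 0.0444 = $10,806.13

$10,806.13


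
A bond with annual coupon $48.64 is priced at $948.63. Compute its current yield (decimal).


Formula: Current yield = annual coupon / price
Substituting: CY = $48.64 / $948.63
CY = 0.051274

0.051274


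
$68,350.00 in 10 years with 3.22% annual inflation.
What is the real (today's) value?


Formula: Real value = nominal / (1 + inflation)^years
Price level: (1 + 0.0322)^10 = 1.372899
Real value = $68,350.00 / 1.372899 = $49,785.17

$49,785.17
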